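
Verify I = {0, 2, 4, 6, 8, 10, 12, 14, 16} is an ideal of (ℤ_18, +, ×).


Check ideal conditions for I = {0, 2, 4, 6, 8, 10, 12, 14, 16} in ℤ_18:
(1) I is an additive subgroup? Yes
(2) For r ∈ ℤ_18 and a ∈ I: r·a ∈ I? Yes

Yes, I is an ideal of ℤ_18


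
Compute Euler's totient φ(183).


Factor n: 183 = 3 × 61
φ(n) = n · ∏(1 - 1/p) over distinct primes p | n
φ(183) = 183 · (1 - 1/3) · (1 - 1/61) = 120

φ(183) = 120


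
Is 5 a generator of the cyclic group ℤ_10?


g generates ℤ_n iff gcd(g, n) = 1
gcd(5, 10) = 5
Since gcd = 5 ≠ 1, ⟨5⟩ has order 2 < 10, so 5 is not a generator.

No, 5 does not generate ℤ_10


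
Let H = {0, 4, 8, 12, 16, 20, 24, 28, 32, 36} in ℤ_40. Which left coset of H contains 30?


30 + H = {30 + h (mod 40) : h ∈ H}
30+0=30, 30+4=34, 30+8=38, 30+12=2, 30+16=6, 30+20=10, 30+24=14, 30+28=18, 30+32=22, 30+36=26
30 + H = {2, 6, 10, 14, 18, 22, 26, 30, 34, 38} = 2 + H

30 + H = {2, 6, 10, 14, 18, 22, 26, 30, 34, 38}


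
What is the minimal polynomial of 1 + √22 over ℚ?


Let α = 1 + √22. Then α - 1 = √22, so (α - 1)² = 22, giving α² - 2α - 21 = 0. Degree 2 and α ∉ ℚ, so this is the minimal polynomial.

Minimal polynomial: x² - 2x - 21


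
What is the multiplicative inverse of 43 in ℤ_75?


Use the extended Euclidean algorithm to write 1 = 43·s + 75·t; then s mod 75 is the inverse.
Euclidean algorithm:
  43 = 0·75 + 43
  75 = 1·43 + 32
  43 = 1·32 + 11
  32 = 2·11 + 10
  11 = 1·10 + 1
  10 = 10·1 + 0
gcd(43,75) = 1
Back-substitution gives: 43·(7) + 75·(-4) = 1
So 43⁻¹ ≡ 7 ≡ 7 (mod 75)
Check: 43 × 7 = 301 ≡ 1 (mod 75) ✓

43⁻¹ ≡ 7 (mod 75)


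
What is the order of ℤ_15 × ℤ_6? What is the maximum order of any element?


|ℤ_15 × ℤ_6| = 15 × 6 = 90
Max element order = lcm(15,6) = 30
Cyclic? No (gcd=3)

|ℤ_15×ℤ_6| = 90, max element order = 30


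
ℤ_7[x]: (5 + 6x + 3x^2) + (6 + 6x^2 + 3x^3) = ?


Add coefficients mod 7:
x^0: 5 + 6 = 4 (mod 7)
x^1: 6 + 0 = 6 (mod 7)
x^2: 3 + 6 = 2 (mod 7)
x^3: 0 + 3 = 3 (mod 7)
Result: 4 + 6x + 2x^2 + 3x^3

f + g = 4 + 6x + 2x^2 + 3x^3


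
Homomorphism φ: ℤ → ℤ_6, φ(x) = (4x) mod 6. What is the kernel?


Kernel = preimage of identity
ker(φ) = {x ∈ ℤ : 4x ≡ 0 (mod 6)}. gcd(4,6) = 2, so 4x ≡ 0 (mod 6) ⟺ x ≡ 0 (mod 6/2 = 3). Hence ker(φ) = 3ℤ

ker(φ) = 3ℤ


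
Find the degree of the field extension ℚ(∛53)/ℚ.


∛53 has minimal polynomial x³ - 53 (irreducible over ℚ since 53 is not a perfect cube)

[ℚ(∛53)/ℚ] = 3


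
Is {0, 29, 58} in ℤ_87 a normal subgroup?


H = {0, 29, 58} in ℤ_87
ℤ_87 is abelian; every subgroup of an abelian group is normal

Yes, normal subgroup


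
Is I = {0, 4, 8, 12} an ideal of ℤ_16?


Check ideal conditions for I = {0, 4, 8, 12} in ℤ_16:
(1) I is an additive subgroup? Yes
(2) For r ∈ ℤ_16 and a ∈ I: r·a ∈ I? Yes

Yes, I is an ideal of ℤ_16


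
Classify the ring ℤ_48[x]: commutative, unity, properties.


ℤ_48 has zero divisors (2·24 ≡ 0), and these lift to constant zero divisors in ℤ_48[x]; so not an integral domain
Commutative: Yes
Integral domain: No
Has unity: Yes

ℤ_48[x]: Commutative=Yes, Unity=Yes


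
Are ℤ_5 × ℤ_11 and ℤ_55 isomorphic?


Comparing ℤ_5 × ℤ_11 and ℤ_55:
gcd(5,11) = 1, so ℤ_5 × ℤ_11 ≅ ℤ_55 (CRT)

Yes, ℤ_5 × ℤ_11 ≅ ℤ_55


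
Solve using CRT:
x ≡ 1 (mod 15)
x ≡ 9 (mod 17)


m₁ = 15, m₂ = 17, gcd = 1, so CRT applies. M = m₁·m₂ = 255
Let M₁ = M/m₁ = 17, M₂ = M/m₂ = 15
Find y₁ ≡ M₁⁻¹ (mod m₁): 17⁻¹ ≡ 8 (mod 15)
Find y₂ ≡ M₂⁻¹ (mod m₂): 15⁻¹ ≡ 8 (mod 17)
x = a₁·M₁·y₁ + a₂·M₂·y₂ = 1·17·8 + 9·15·8 = 1216
Reduce mod 255: x ≡ 196
Check: 196 mod 15 = 1 ✓, 196 mod 17 = 9 ✓

x ≡ 196 (mod 255)


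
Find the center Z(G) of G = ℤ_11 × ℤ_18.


Z(G) = {g ∈ G | gx = xg for all x ∈ G}
Direct product of abelian groups is abelian, so Z(G) = G

Z(ℤ_11 × ℤ_18) = ℤ_11 × ℤ_18


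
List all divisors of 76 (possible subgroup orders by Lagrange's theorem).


Lagrange's theorem: |H| divides |G|
|G| = 76
Divisors of 76: 1, 2, 4, 19, 38, 76

Possible subgroup orders: {1, 2, 4, 19, 38, 76}


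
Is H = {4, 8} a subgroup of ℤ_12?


Subgroup test for H = {4, 8} in (ℤ_12, +):
(1) 0 ∈ H? No
(2) Closure: for all a,b ∈ H, (a+b) mod 12 ∈ H? No  [counterexample: 4 + 8 = 0 ∉ H]
(3) Inverses: for all a ∈ H, -a mod 12 ∈ H? Yes

No, H is not a subgroup of ℤ_12


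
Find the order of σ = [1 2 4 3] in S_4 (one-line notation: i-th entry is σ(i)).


Cycle decomposition: (3 4)
Cycle lengths: 2
Order = lcm(2) = 2

ord(σ) = 2


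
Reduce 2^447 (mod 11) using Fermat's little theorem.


Fermat's little theorem: if p is prime and gcd(a,p)=1, then a^(p-1) ≡ 1 (mod p)
p = 11 is prime, gcd(2,11) = 1
Reduce exponent: 447 mod 10 = 7
So 2^447 ≡ 2^7 (mod 11)
2^7 mod 11 = 7

2^447 ≡ 7 (mod 11)


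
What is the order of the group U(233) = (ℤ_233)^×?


U(n) is the group of units mod n; |U(n)| = φ(n)
|U(233)| = φ(233) = 232

|U(233) = (ℤ_233)^×| = 232


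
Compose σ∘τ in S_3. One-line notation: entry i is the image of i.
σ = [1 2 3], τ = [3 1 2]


σ∘τ: apply τ first, then σ
1 →τ 3 →σ 3
2 →τ 1 →σ 1
3 →τ 2 →σ 2

σ∘τ = [3 1 2]


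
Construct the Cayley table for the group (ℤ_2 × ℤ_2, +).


Elements: {(0,0), (0,1), (1,0), (1,1)}
Operation: componentwise addition mod (2, 2)
Entry (a, b) = ((a₁+b₁) mod 2, (a₂+b₂) mod 2)

Cayley table:
      | (0,0) | (0,1) | (1,0) | (1,1)
(0,0) | (0,0) | (0,1) | (1,0) | (1,1)
(0,1) | (0,1) | (0,0) | (1,1) | (1,0)
(1,0) | (1,0) | (1,1) | (0,0) | (0,1)
(1,1) | (1,1) | (1,0) | (0,1) | (0,0)


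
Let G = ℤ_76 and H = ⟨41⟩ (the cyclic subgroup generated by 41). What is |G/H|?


|⟨41⟩| = n / gcd(41, 76) = 76 / 1 = 76
H is normal (ℤ_76 is abelian).
|G/H| = |G| / |H| = 76 / 76 = 1

|G/H| = 1


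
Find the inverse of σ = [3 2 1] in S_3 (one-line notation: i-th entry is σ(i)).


To find σ⁻¹, swap domain and range:
σ(1) = 3 → σ⁻¹(3) = 1
σ(2) = 2 → σ⁻¹(2) = 2
σ(3) = 1 → σ⁻¹(1) = 3

σ⁻¹ = [3 2 1]


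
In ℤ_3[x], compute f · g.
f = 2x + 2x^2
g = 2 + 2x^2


Expand and collect like terms; reduce coefficients mod 3:
x^0: 0·2 = 0 ≡ 0 (mod 3)
x^1: 0·0 + 2·2 = 4 ≡ 1 (mod 3)
x^2: 0·2 + 2·0 + 2·2 = 4 ≡ 1 (mod 3)
x^3: 2·2 + 2·0 = 4 ≡ 1 (mod 3)
x^4: 2·2 = 4 ≡ 1 (mod 3)
Result: x + x^2 + x^3 + x^4

f · g = x + x^2 + x^3 + x^4


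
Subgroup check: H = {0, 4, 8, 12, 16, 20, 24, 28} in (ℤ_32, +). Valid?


Subgroup test for H = {0, 4, 8, 12, 16, 20, 24, 28} in (ℤ_32, +):
(1) 0 ∈ H? Yes
(2) Closure: for all a,b ∈ H, (a+b) mod 32 ∈ H? Yes
(3) Inverses: for all a ∈ H, -a mod 32 ∈ H? Yes

Yes, H is a subgroup of ℤ_32


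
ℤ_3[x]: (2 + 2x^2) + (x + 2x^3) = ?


Add coefficients mod 3:
x^0: 2 + 0 = 2 (mod 3)
x^1: 0 + 1 = 1 (mod 3)
x^2: 2 + 0 = 2 (mod 3)
x^3: 0 + 2 = 2 (mod 3)
Result: 2 + x + 2x^2 + 2x^3

f + g = 2 + x + 2x^2 + 2x^3


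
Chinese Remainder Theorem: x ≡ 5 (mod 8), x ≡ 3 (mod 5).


m₁ = 8, m₂ = 5, gcd = 1, so CRT applies. M = m₁·m₂ = 40
Let M₁ = M/m₁ = 5, M₂ = M/m₂ = 8
Find y₁ ≡ M₁⁻¹ (mod m₁): 5⁻¹ ≡ 5 (mod 8)
Find y₂ ≡ M₂⁻¹ (mod m₂): 8⁻¹ ≡ 2 (mod 5)
x = a₁·M₁·y₁ + a₂·M₂·y₂ = 5·5·5 + 3·8·2 = 173
Reduce mod 40: x ≡ 13
Check: 13 mod 8 = 5 ✓, 13 mod 5 = 3 ✓

x ≡ 13 (mod 40)


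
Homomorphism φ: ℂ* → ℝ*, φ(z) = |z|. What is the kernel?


Kernel = preimage of identity
ker(φ) = {z ∈ ℂ* | |z| = 1} = unit circle S¹

ker(φ) = S¹ (unit circle)


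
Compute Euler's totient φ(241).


Factor n: 241 = 241
φ(n) = n · ∏(1 - 1/p) over distinct primes p | n
φ(241) = 241 · (1 - 1/241) = 240

φ(241) = 240


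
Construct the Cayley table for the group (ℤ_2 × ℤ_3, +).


Elements: {(0,0), (0,1), (0,2), (1,0), (1,1), (1,2)}
Operation: componentwise addition mod (2, 3)
Entry (a, b) = ((a₁+b₁) mod 2, (a₂+b₂) mod 3)

Cayley table:
      | (0,0) | (0,1) | (0,2) | (1,0) | (1,1) | (1,2)
(0,0) | (0,0) | (0,1) | (0,2) | (1,0) | (1,1) | (1,2)
(0,1) | (0,1) | (0,2) | (0,0) | (1,1) | (1,2) | (1,0)
(0,2) | (0,2) | (0,0) | (0,1) | (1,2) | (1,0) | (1,1)
(1,0) | (1,0) | (1,1) | (1,2) | (0,0) | (0,1) | (0,2)
(1,1) | (1,1) | (1,2) | (1,0) | (0,1) | (0,2) | (0,0)
(1,2) | (1,2) | (1,0) | (1,1) | (0,2) | (0,0) | (0,1)


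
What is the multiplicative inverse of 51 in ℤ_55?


Use the extended Euclidean algorithm to write 1 = 51·s + 55·t; then s mod 55 is the inverse.
Euclidean algorithm:
  51 = 0·55 + 51
  55 = 1·51 + 4
  51 = 12·4 + 3
  4 = 1·3 + 1
  3 = 3·1 + 0
gcd(51,55) = 1
Back-substitution gives: 51·(-14) + 55·(13) = 1
So 51⁻¹ ≡ -14 ≡ 41 (mod 55)
Check: 51 × 41 = 2091 ≡ 1 (mod 55) ✓

51⁻¹ ≡ 41 (mod 55)


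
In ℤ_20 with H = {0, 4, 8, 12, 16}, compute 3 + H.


3 + H = {3 + h (mod 20) : h ∈ H}
3+0=3, 3+4=7, 3+8=11, 3+12=15, 3+16=19

3 + H = {3, 7, 11, 15, 19}


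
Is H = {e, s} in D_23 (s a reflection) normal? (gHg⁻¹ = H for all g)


H = {e, s} in D_23 (s a reflection)
r·s·r⁻¹ = sr⁻² ≠ s for n ≥ 3, so {e, s} is not closed under conjugation

No, not a normal subgroup


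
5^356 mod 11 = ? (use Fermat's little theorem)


Fermat's little theorem: if p is prime and gcd(a,p)=1, then a^(p-1) ≡ 1 (mod p)
p = 11 is prime, gcd(5,11) = 1
Reduce exponent: 356 mod 10 = 6
So 5^356 ≡ 5^6 (mod 11)
5^6 mod 11 = 5

5^356 ≡ 5 (mod 11)


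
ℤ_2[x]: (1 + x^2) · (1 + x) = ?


Expand and collect like terms; reduce coefficients mod 2:
x^0: 1·1 = 1 ≡ 1 (mod 2)
x^1: 1·1 + 0·1 = 1 ≡ 1 (mod 2)
x^2: 0·1 + 1·1 = 1 ≡ 1 (mod 2)
x^3: 1·1 = 1 ≡ 1 (mod 2)
Result: 1 + x + x^2 + x^3

f · g = 1 + x + x^2 + x^3


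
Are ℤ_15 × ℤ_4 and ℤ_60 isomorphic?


Comparing ℤ_15 × ℤ_4 and ℤ_60:
gcd(15,4) = 1, so ℤ_15 × ℤ_4 ≅ ℤ_60 (CRT)

Yes, ℤ_15 × ℤ_4 ≅ ℤ_60


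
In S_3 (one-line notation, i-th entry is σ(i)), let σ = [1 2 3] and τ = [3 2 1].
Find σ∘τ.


σ∘τ: apply τ first, then σ
1 →τ 3 →σ 3
2 →τ 2 →σ 2
3 →τ 1 →σ 1

σ∘τ = [3 2 1]


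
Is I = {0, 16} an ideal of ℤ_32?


Check ideal conditions for I = {0, 16} in ℤ_32:
(1) I is an additive subgroup? Yes
(2) For r ∈ ℤ_32 and a ∈ I: r·a ∈ I? Yes

Yes, I is an ideal of ℤ_32


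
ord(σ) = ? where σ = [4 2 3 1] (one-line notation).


Cycle decomposition: (1 4)
Cycle lengths: 2
Order = lcm(2) = 2

ord(σ) = 2


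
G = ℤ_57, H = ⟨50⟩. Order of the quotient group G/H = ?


|⟨50⟩| = n / gcd(50, 57) = 57 / 1 = 57
H is normal (ℤ_57 is abelian).
|G/H| = |G| / |H| = 57 / 57 = 1

|G/H| = 1


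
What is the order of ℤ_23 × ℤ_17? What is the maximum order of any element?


|ℤ_23 × ℤ_17| = 23 × 17 = 391
Max element order = lcm(23,17) = 391
Cyclic? Yes (gcd=1)

|ℤ_23×ℤ_17| = 391, max element order = 391


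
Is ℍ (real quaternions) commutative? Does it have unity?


quaternion multiplication is non-commutative (ij = k ≠ ji = -k); has unity 1; a division ring but not an integral domain since integral domains are commutative by convention
Commutative: No
Integral domain: No
Has unity: Yes

ℍ (real quaternions): Commutative=No, Unity=Yes


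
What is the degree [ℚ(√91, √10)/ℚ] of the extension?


[ℚ(√91,√10):ℚ] = [ℚ(√91,√10):ℚ(√91)]·[ℚ(√91):ℚ] = 2·2 = 4

[ℚ(√91, √10)/ℚ] = 4


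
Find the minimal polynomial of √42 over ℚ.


√42 satisfies x² - 42 = 0, irreducible over ℚ since 42 is squarefree

Minimal polynomial: x² - 42


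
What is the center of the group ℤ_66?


Z(G) = {g ∈ G | gx = xg for all x ∈ G}
ℤ_66 is abelian, so Z(G) = G

Z(ℤ_66) = ℤ_66


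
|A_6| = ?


|A_n| = n!/2 (even permutations)
|A_6| = 6!/2 = 720/2 = 360

|A_6| = 360


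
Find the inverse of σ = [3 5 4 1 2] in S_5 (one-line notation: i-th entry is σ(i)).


To find σ⁻¹, swap domain and range:
σ(1) = 3 → σ⁻¹(3) = 1
σ(2) = 5 → σ⁻¹(5) = 2
σ(3) = 4 → σ⁻¹(4) = 3
σ(4) = 1 → σ⁻¹(1) = 4
σ(5) = 2 → σ⁻¹(2) = 5

σ⁻¹ = [4 5 1 3 2]


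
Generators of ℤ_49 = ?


g generates ℤ_n iff gcd(g,n) = 1
Prime factors of 49: 7
Generators are g ∈ {1,...,48} not divisible by any of these primes.
Generators: {1, 2, 3, 4, 5, 6, 8, 9, 10, 11, 12, 13, 15, 16, 17, 18, 19, 20, 22, 23, 24, 25, 26, 27, 29, 30, 31, 32, 33, 34, 36, 37, 38, 39, 40, 41, 43, 44, 45, 46, 47, 48}
Number of generators = φ(49) = 42

Generators of ℤ_49 = {1, 2, 3, 4, 5, 6, 8, 9, 10, 11, 12, 13, 15, 16, 17, 18, 19, 20, 22, 23, 24, 25, 26, 27, 29, 30, 31, 32, 33, 34, 36, 37, 38, 39, 40, 41, 43, 44, 45, 46, 47, 48}


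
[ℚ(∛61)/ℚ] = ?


∛61 has minimal polynomial x³ - 61 (irreducible over ℚ since 61 is not a perfect cube)

[ℚ(∛61)/ℚ] = 3


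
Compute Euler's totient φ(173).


Factor n: 173 = 173
φ(n) = n · ∏(1 - 1/p) over distinct primes p | n
φ(173) = 173 · (1 - 1/173) = 172

φ(173) = 172


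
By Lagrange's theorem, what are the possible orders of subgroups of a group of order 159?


Lagrange's theorem: |H| divides |G|
|G| = 159
Divisors of 159: 1, 3, 53, 159

Possible subgroup orders: {1, 3, 53, 159}


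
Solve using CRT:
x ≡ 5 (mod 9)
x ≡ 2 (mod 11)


m₁ = 9, m₂ = 11, gcd = 1, so CRT applies. M = m₁·m₂ = 99
Let M₁ = M/m₁ = 11, M₂ = M/m₂ = 9
Find y₁ ≡ M₁⁻¹ (mod m₁): 11⁻¹ ≡ 5 (mod 9)
Find y₂ ≡ M₂⁻¹ (mod m₂): 9⁻¹ ≡ 5 (mod 11)
x = a₁·M₁·y₁ + a₂·M₂·y₂ = 5·11·5 + 2·9·5 = 365
Reduce mod 99: x ≡ 68
Check: 68 mod 9 = 5 ✓, 68 mod 11 = 2 ✓

x ≡ 68 (mod 99)


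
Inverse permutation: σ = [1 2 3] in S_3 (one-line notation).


To find σ⁻¹, swap domain and range:
σ(1) = 1 → σ⁻¹(1) = 1
σ(2) = 2 → σ⁻¹(2) = 2
σ(3) = 3 → σ⁻¹(3) = 3

σ⁻¹ = [1 2 3]


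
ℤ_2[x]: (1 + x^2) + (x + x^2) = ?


Add coefficients mod 2:
x^0: 1 + 0 = 1 (mod 2)
x^1: 0 + 1 = 1 (mod 2)
x^2: 1 + 1 = 0 (mod 2)
Result: 1 + x

f + g = 1 + x


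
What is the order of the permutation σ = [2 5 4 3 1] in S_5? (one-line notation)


Cycle decomposition: (1 2 5) (3 4)
Cycle lengths: 3, 2
Order = lcm(3, 2) = 6

ord(σ) = 6


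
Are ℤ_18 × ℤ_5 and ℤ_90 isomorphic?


Comparing ℤ_18 × ℤ_5 and ℤ_90:
gcd(18,5) = 1, so ℤ_18 × ℤ_5 ≅ ℤ_90 (CRT)

Yes, ℤ_18 × ℤ_5 ≅ ℤ_90


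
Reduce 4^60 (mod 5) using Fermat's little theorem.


Fermat's little theorem: if p is prime and gcd(a,p)=1, then a^(p-1) ≡ 1 (mod p)
p = 5 is prime, gcd(4,5) = 1
Reduce exponent: 60 mod 4 = 0
So 4^60 ≡ 4^0 (mod 5)
4^0 = 1

4^60 ≡ 1 (mod 5)


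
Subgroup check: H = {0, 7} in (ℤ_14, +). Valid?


Subgroup test for H = {0, 7} in (ℤ_14, +):
(1) 0 ∈ H? Yes
(2) Closure: for all a,b ∈ H, (a+b) mod 14 ∈ H? Yes
(3) Inverses: for all a ∈ H, -a mod 14 ∈ H? Yes

Yes, H is a subgroup of ℤ_14


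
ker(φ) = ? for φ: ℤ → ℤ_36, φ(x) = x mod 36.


Kernel = preimage of identity
ker(φ) = {x ∈ ℤ : x ≡ 0 (mod 36)} = 36ℤ = {0, ±36, ±72, ...}

ker(φ) = 36ℤ


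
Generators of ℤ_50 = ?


g generates ℤ_n iff gcd(g,n) = 1
Prime factors of 50: 2, 5
Generators are g ∈ {1,...,49} not divisible by any of these primes.
Generators: {1, 3, 7, 9, 11, 13, 17, 19, 21, 23, 27, 29, 31, 33, 37, 39, 41, 43, 47, 49}
Number of generators = φ(50) = 20

Generators of ℤ_50 = {1, 3, 7, 9, 11, 13, 17, 19, 21, 23, 27, 29, 31, 33, 37, 39, 41, 43, 47, 49}


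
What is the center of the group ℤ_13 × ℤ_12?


Z(G) = {g ∈ G | gx = xg for all x ∈ G}
Direct product of abelian groups is abelian, so Z(G) = G

Z(ℤ_13 × ℤ_12) = ℤ_13 × ℤ_12


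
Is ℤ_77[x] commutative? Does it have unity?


ℤ_77 has zero divisors (7·11 ≡ 0), and these lift to constant zero divisors in ℤ_77[x]; so not an integral domain
Commutative: Yes
Integral domain: No
Has unity: Yes

ℤ_77[x]: Commutative=Yes, Unity=Yes


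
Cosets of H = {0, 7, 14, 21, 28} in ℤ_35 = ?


H = {0, 7, 14, 21, 28}, |H| = 5
Number of cosets = |G|/|H| = 35/5 = 7
0 + H = {0, 7, 14, 21, 28}
1 + H = {1, 8, 15, 22, 29}
2 + H = {2, 9, 16, 23, 30}
3 + H = {3, 10, 17, 24, 31}
4 + H = {4, 11, 18, 25, 32}
5 + H = {5, 12, 19, 26, 33}
6 + H = {6, 13, 20, 27, 34}

Cosets: 0+H={0,7,14,21,28}; 1+H={1,8,15,22,29}; 2+H={2,9,16,23,30}; 3+H={3,10,17,24,31}; 4+H={4,11,18,25,32}; 5+H={5,12,19,26,33}; 6+H={6,13,20,27,34}


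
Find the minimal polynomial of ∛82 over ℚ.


∛82 satisfies x³ - 82 = 0, irreducible over ℚ (no rational root; 82 is not a perfect cube)

Minimal polynomial: x³ - 82


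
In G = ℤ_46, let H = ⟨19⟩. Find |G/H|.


|⟨19⟩| = n / gcd(19, 46) = 46 / 1 = 46
H is normal (ℤ_46 is abelian).
|G/H| = |G| / |H| = 46 / 46 = 1

|G/H| = 1


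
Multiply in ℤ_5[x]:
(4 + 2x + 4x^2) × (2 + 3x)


Expand and collect like terms; reduce coefficients mod 5:
x^0: 4·2 = 8 ≡ 3 (mod 5)
x^1: 4·3 + 2·2 = 16 ≡ 1 (mod 5)
x^2: 2·3 + 4·2 = 14 ≡ 4 (mod 5)
x^3: 4·3 = 12 ≡ 2 (mod 5)
Result: 3 + x + 4x^2 + 2x^3

f · g = 3 + x + 4x^2 + 2x^3


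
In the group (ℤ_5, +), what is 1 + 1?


Operation: addition mod 5
1 + 1 = (a + b) mod 5 with a = 1, b = 1

1 + 1 = 2


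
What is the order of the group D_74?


|D_n| = 2n (n rotations and n reflections)
|D_74| = 2×74 = 148

|D_74| = 148


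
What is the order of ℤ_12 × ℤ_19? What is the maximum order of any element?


|ℤ_12 × ℤ_19| = 12 × 19 = 228
Max element order = lcm(12,19) = 228
Cyclic? Yes (gcd=1)

|ℤ_12×ℤ_19| = 228, max element order = 228


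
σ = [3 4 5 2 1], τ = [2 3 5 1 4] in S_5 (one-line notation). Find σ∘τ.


σ∘τ: apply τ first, then σ
1 →τ 2 →σ 4
2 →τ 3 →σ 5
3 →τ 5 →σ 1
4 →τ 1 →σ 3
5 →τ 4 →σ 2

σ∘τ = [4 5 1 3 2]


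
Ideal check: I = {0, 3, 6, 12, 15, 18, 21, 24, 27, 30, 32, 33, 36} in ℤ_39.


Check ideal conditions for I = {0, 3, 6, 12, 15, 18, 21, 24, 27, 30, 32, 33, 36} in ℤ_39:
(1) I is an additive subgroup? No
(2) For r ∈ ℤ_39 and a ∈ I: r·a ∈ I? No  [counterexample: r=2, a=24, r·a mod 39 = 9 ∉ I]

No, I is not an ideal of ℤ_39


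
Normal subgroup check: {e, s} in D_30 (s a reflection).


H = {e, s} in D_30 (s a reflection)
r·s·r⁻¹ = sr⁻² ≠ s for n ≥ 3, so {e, s} is not closed under conjugation

No, not a normal subgroup


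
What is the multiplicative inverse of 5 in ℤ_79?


Use the extended Euclidean algorithm to write 1 = 5·s + 79·t; then s mod 79 is the inverse.
Euclidean algorithm:
  5 = 0·79 + 5
  79 = 15·5 + 4
  5 = 1·4 + 1
  4 = 4·1 + 0
gcd(5,79) = 1
Back-substitution gives: 5·(16) + 79·(-1) = 1
So 5⁻¹ ≡ 16 ≡ 16 (mod 79)
Check: 5 × 16 = 80 ≡ 1 (mod 79) ✓

5⁻¹ ≡ 16 (mod 79)


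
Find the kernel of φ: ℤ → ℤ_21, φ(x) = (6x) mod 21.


Kernel = preimage of identity
ker(φ) = {x ∈ ℤ : 6x ≡ 0 (mod 21)}. gcd(6,21) = 3, so 6x ≡ 0 (mod 21) ⟺ x ≡ 0 (mod 21/3 = 7). Hence ker(φ) = 7ℤ

ker(φ) = 7ℤ


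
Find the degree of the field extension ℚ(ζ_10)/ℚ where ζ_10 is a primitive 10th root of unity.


[ℚ(ζ_n):ℚ] = deg Φ_n(x) = φ(n). Here φ(10) = 4

[ℚ(ζ_10)/ℚ where ζ_10 is a primitive 10th root of unity] = 4


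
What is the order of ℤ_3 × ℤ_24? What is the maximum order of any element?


|ℤ_3 × ℤ_24| = 3 × 24 = 72
Max element order = lcm(3,24) = 24
Cyclic? No (gcd=3)

|ℤ_3×ℤ_24| = 72, max element order = 24


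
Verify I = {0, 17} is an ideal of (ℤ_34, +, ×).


Check ideal conditions for I = {0, 17} in ℤ_34:
(1) I is an additive subgroup? Yes
(2) For r ∈ ℤ_34 and a ∈ I: r·a ∈ I? Yes

Yes, I is an ideal of ℤ_34


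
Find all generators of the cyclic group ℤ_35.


g generates ℤ_n iff gcd(g,n) = 1
Prime factors of 35: 5, 7
Generators are g ∈ {1,...,34} not divisible by any of these primes.
Generators: {1, 2, 3, 4, 6, 8, 9, 11, 12, 13, 16, 17, 18, 19, 22, 23, 24, 26, 27, 29, 31, 32, 33, 34}
Number of generators = φ(35) = 24

Generators of ℤ_35 = {1, 2, 3, 4, 6, 8, 9, 11, 12, 13, 16, 17, 18, 19, 22, 23, 24, 26, 27, 29, 31, 32, 33, 34}


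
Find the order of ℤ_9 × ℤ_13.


|A × B| = |A| · |B|
|ℤ_9 × ℤ_13| = 9 × 13 = 117

|ℤ_9 × ℤ_13| = 117


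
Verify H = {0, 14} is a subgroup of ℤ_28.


Subgroup test for H = {0, 14} in (ℤ_28, +):
(1) 0 ∈ H? Yes
(2) Closure: for all a,b ∈ H, (a+b) mod 28 ∈ H? Yes
(3) Inverses: for all a ∈ H, -a mod 28 ∈ H? Yes

Yes, H is a subgroup of ℤ_28


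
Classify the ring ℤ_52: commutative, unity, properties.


ℤ_52 is a commutative ring with unity 1; 52 = 2×26 is composite, so 2·26 ≡ 0 gives zero divisors (not an integral domain)
Commutative: Yes
Integral domain: No
Has unity: Yes

ℤ_52: Commutative=Yes, Unity=Yes


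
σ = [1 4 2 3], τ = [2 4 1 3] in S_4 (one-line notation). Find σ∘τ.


σ∘τ: apply τ first, then σ
1 →τ 2 →σ 4
2 →τ 4 →σ 3
3 →τ 1 →σ 1
4 →τ 3 →σ 2

σ∘τ = [4 3 1 2]


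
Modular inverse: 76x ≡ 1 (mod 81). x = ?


Use the extended Euclidean algorithm to write 1 = 76·s + 81·t; then s mod 81 is the inverse.
Euclidean algorithm:
  76 = 0·81 + 76
  81 = 1·76 + 5
  76 = 15·5 + 1
  5 = 5·1 + 0
gcd(76,81) = 1
Back-substitution gives: 76·(16) + 81·(-15) = 1
So 76⁻¹ ≡ 16 ≡ 16 (mod 81)
Check: 76 × 16 = 1216 ≡ 1 (mod 81) ✓

76⁻¹ ≡ 16 (mod 81)


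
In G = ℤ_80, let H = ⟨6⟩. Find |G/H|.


|⟨6⟩| = n / gcd(6, 80) = 80 / 2 = 40
H is normal (ℤ_80 is abelian).
|G/H| = |G| / |H| = 80 / 40 = 2

|G/H| = 2


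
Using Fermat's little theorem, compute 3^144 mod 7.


Fermat's little theorem: if p is prime and gcd(a,p)=1, then a^(p-1) ≡ 1 (mod p)
p = 7 is prime, gcd(3,7) = 1
Reduce exponent: 144 mod 6 = 0
So 3^144 ≡ 3^0 (mod 7)
3^0 = 1

3^144 ≡ 1 (mod 7)


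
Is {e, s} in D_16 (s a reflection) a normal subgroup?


H = {e, s} in D_16 (s a reflection)
r·s·r⁻¹ = sr⁻² ≠ s for n ≥ 3, so {e, s} is not closed under conjugation

No, not a normal subgroup


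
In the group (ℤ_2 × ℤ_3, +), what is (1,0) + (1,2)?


Operation: componentwise addition mod (2, 3)
(1,0) + (1,2) = ((a₁+b₁) mod 2, (a₂+b₂) mod 3) with a = (1,0), b = (1,2)

(1,0) + (1,2) = (0,2)


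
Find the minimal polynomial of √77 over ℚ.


√77 satisfies x² - 77 = 0, irreducible over ℚ since 77 is squarefree

Minimal polynomial: x² - 77


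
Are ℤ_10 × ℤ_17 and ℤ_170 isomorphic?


Comparing ℤ_10 × ℤ_17 and ℤ_170:
gcd(10,17) = 1, so ℤ_10 × ℤ_17 ≅ ℤ_170 (CRT)

Yes, ℤ_10 × ℤ_17 ≅ ℤ_170


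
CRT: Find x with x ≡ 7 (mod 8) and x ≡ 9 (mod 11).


m₁ = 8, m₂ = 11, gcd = 1, so CRT applies. M = m₁·m₂ = 88
Let M₁ = M/m₁ = 11, M₂ = M/m₂ = 8
Find y₁ ≡ M₁⁻¹ (mod m₁): 11⁻¹ ≡ 3 (mod 8)
Find y₂ ≡ M₂⁻¹ (mod m₂): 8⁻¹ ≡ 7 (mod 11)
x = a₁·M₁·y₁ + a₂·M₂·y₂ = 7·11·3 + 9·8·7 = 735
Reduce mod 88: x ≡ 31
Check: 31 mod 8 = 7 ✓, 31 mod 11 = 9 ✓

x ≡ 31 (mod 88)


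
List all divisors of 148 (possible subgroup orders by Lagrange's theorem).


Lagrange's theorem: |H| divides |G|
|G| = 148
Divisors of 148: 1, 2, 4, 37, 74, 148

Possible subgroup orders: {1, 2, 4, 37, 74, 148}


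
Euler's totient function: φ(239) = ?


Factor n: 239 = 239
φ(n) = n · ∏(1 - 1/p) over distinct primes p | n
φ(239) = 239 · (1 - 1/239) = 238

φ(239) = 238


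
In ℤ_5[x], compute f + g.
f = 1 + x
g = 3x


Add coefficients mod 5:
x^0: 1 + 0 = 1 (mod 5)
x^1: 1 + 3 = 4 (mod 5)
Result: 1 + 4x

f + g = 1 + 4x


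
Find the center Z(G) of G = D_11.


Z(G) = {g ∈ G | gx = xg for all x ∈ G}
For odd n, Z(D_n) = {e}: no nontrivial rotation commutes with all reflections

Z(D_11) = {e}


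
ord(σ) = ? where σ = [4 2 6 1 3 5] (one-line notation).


Cycle decomposition: (1 4) (3 6 5)
Cycle lengths: 2, 3
Order = lcm(2, 3) = 6

ord(σ) = 6


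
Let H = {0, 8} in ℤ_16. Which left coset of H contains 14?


14 + H = {14 + h (mod 16) : h ∈ H}
14+0=14, 14+8=6
14 + H = {6, 14} = 6 + H

14 + H = {6, 14}


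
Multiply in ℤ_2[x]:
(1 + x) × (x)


Expand and collect like terms; reduce coefficients mod 2:
x^0: 1·0 = 0 ≡ 0 (mod 2)
x^1: 1·1 + 1·0 = 1 ≡ 1 (mod 2)
x^2: 1·1 = 1 ≡ 1 (mod 2)
Result: x + x^2

f · g = x + x^2


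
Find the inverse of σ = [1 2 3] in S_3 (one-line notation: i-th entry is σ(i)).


To find σ⁻¹, swap domain and range:
σ(1) = 1 → σ⁻¹(1) = 1
σ(2) = 2 → σ⁻¹(2) = 2
σ(3) = 3 → σ⁻¹(3) = 3

σ⁻¹ = [1 2 3]


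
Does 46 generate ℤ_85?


g generates ℤ_n iff gcd(g, n) = 1
gcd(46, 85) = 1
Since gcd = 1, 46 is a generator.

Yes, 46 generates ℤ_85


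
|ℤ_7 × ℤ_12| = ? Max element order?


|ℤ_7 × ℤ_12| = 7 × 12 = 84
Max element order = lcm(7,12) = 84
Cyclic? Yes (gcd=1)

|ℤ_7×ℤ_12| = 84, max element order = 84


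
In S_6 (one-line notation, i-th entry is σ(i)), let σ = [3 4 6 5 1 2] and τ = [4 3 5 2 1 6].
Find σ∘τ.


σ∘τ: apply τ first, then σ
1 →τ 4 →σ 5
2 →τ 3 →σ 6
3 →τ 5 →σ 1
4 →τ 2 →σ 4
5 →τ 1 →σ 3
6 →τ 6 →σ 2

σ∘τ = [5 6 1 4 3 2]


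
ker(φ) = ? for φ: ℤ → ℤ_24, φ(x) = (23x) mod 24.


Kernel = preimage of identity
ker(φ) = {x ∈ ℤ : 23x ≡ 0 (mod 24)}. gcd(23,24) = 1, so 23x ≡ 0 (mod 24) ⟺ x ≡ 0 (mod 24/1 = 24). Hence ker(φ) = 24ℤ

ker(φ) = 24ℤ


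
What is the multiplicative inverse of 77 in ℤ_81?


Use the extended Euclidean algorithm to write 1 = 77·s + 81·t; then s mod 81 is the inverse.
Euclidean algorithm:
  77 = 0·81 + 77
  81 = 1·77 + 4
  77 = 19·4 + 1
  4 = 4·1 + 0
gcd(77,81) = 1
Back-substitution gives: 77·(20) + 81·(-19) = 1
So 77⁻¹ ≡ 20 ≡ 20 (mod 81)
Check: 77 × 20 = 1540 ≡ 1 (mod 81) ✓

77⁻¹ ≡ 20 (mod 81)


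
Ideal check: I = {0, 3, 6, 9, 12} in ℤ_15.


Check ideal conditions for I = {0, 3, 6, 9, 12} in ℤ_15:
(1) I is an additive subgroup? Yes
(2) For r ∈ ℤ_15 and a ∈ I: r·a ∈ I? Yes

Yes, I is an ideal of ℤ_15


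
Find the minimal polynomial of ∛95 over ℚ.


∛95 satisfies x³ - 95 = 0, irreducible over ℚ (no rational root; 95 is not a perfect cube)

Minimal polynomial: x³ - 95


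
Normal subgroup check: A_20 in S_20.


H = A_20 in S_20
A_20 has index 2 in S_20, and every subgroup of index 2 is normal

Yes, normal subgroup


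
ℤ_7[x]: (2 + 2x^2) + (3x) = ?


Add coefficients mod 7:
x^0: 2 + 0 = 2 (mod 7)
x^1: 0 + 3 = 3 (mod 7)
x^2: 2 + 0 = 2 (mod 7)
Result: 2 + 3x + 2x^2

f + g = 2 + 3x + 2x^2


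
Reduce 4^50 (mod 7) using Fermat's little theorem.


Fermat's little theorem: if p is prime and gcd(a,p)=1, then a^(p-1) ≡ 1 (mod p)
p = 7 is prime, gcd(4,7) = 1
Reduce exponent: 50 mod 6 = 2
So 4^50 ≡ 4^2 (mod 7)
4^2 mod 7 = 2

4^50 ≡ 2 (mod 7)


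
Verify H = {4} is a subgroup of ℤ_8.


Subgroup test for H = {4} in (ℤ_8, +):
(1) 0 ∈ H? No
(2) Closure: for all a,b ∈ H, (a+b) mod 8 ∈ H? No  [counterexample: 4 + 4 = 0 ∉ H]
(3) Inverses: for all a ∈ H, -a mod 8 ∈ H? Yes

No, H is not a subgroup of ℤ_8


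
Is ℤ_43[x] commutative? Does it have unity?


ℤ_43 is a field (n prime), so ℤ_43[x] is a commutative integral domain with unity
Commutative: Yes
Integral domain: Yes
Has unity: Yes

ℤ_43[x]: Commutative=Yes, Unity=Yes


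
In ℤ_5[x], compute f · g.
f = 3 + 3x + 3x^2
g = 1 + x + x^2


Expand and collect like terms; reduce coefficients mod 5:
x^0: 3·1 = 3 ≡ 3 (mod 5)
x^1: 3·1 + 3·1 = 6 ≡ 1 (mod 5)
x^2: 3·1 + 3·1 + 3·1 = 9 ≡ 4 (mod 5)
x^3: 3·1 + 3·1 = 6 ≡ 1 (mod 5)
x^4: 3·1 = 3 ≡ 3 (mod 5)
Result: 3 + x + 4x^2 + x^3 + 3x^4

f · g = 3 + x + 4x^2 + x^3 + 3x^4


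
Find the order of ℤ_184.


ℤ_n has n elements.

|ℤ_184| = 184


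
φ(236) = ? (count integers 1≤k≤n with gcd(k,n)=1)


Factor n: 236 = 2^2 × 59
φ(n) = n · ∏(1 - 1/p) over distinct primes p | n
φ(236) = 236 · (1 - 1/2) · (1 - 1/59) = 116

φ(236) = 116


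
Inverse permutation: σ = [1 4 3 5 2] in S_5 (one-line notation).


To find σ⁻¹, swap domain and range:
σ(1) = 1 → σ⁻¹(1) = 1
σ(2) = 4 → σ⁻¹(4) = 2
σ(3) = 3 → σ⁻¹(3) = 3
σ(4) = 5 → σ⁻¹(5) = 4
σ(5) = 2 → σ⁻¹(2) = 5

σ⁻¹ = [1 5 3 2 4]


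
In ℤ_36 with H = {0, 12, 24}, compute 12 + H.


12 + H = {12 + h (mod 36) : h ∈ H}
12+0=12, 12+12=24, 12+24=0
12 + H = {0, 12, 24} = 0 + H

12 + H = {0, 12, 24}


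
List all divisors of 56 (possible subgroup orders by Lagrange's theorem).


Lagrange's theorem: |H| divides |G|
|G| = 56
Divisors of 56: 1, 2, 4, 7, 8, 14, 28, 56

Possible subgroup orders: {1, 2, 4, 7, 8, 14, 28, 56}


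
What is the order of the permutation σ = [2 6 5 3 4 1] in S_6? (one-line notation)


Cycle decomposition: (1 2 6) (3 5 4)
Cycle lengths: 3, 3
Order = lcm(3, 3) = 3

ord(σ) = 3


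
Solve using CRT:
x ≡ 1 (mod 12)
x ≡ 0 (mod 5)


m₁ = 12, m₂ = 5, gcd = 1, so CRT applies. M = m₁·m₂ = 60
Let M₁ = M/m₁ = 5, M₂ = M/m₂ = 12
Find y₁ ≡ M₁⁻¹ (mod m₁): 5⁻¹ ≡ 5 (mod 12)
Find y₂ ≡ M₂⁻¹ (mod m₂): 12⁻¹ ≡ 3 (mod 5)
x = a₁·M₁·y₁ + a₂·M₂·y₂ = 1·5·5 + 0·12·3 = 25
Reduce mod 60: x ≡ 25
Check: 25 mod 12 = 1 ✓, 25 mod 5 = 0 ✓

x ≡ 25 (mod 60)


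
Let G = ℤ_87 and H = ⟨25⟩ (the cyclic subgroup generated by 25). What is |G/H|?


|⟨25⟩| = n / gcd(25, 87) = 87 / 1 = 87
H is normal (ℤ_87 is abelian).
|G/H| = |G| / |H| = 87 / 87 = 1

|G/H| = 1


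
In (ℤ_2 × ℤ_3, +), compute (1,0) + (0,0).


Operation: componentwise addition mod (2, 3)
(1,0) + (0,0) = ((a₁+b₁) mod 2, (a₂+b₂) mod 3) with a = (1,0), b = (0,0)

(1,0) + (0,0) = (1,0)


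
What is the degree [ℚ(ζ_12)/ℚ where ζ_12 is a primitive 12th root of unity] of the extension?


[ℚ(ζ_n):ℚ] = deg Φ_n(x) = φ(n). Here φ(12) = 4

[ℚ(ζ_12)/ℚ where ζ_12 is a primitive 12th root of unity] = 4


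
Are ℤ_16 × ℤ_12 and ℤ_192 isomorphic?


Comparing ℤ_16 × ℤ_12 and ℤ_192:
gcd(16,12) = 4 ≠ 1. Max element order in ℤ_16×ℤ_12 is lcm(16,12) = 48 < 192, so it has no element of order 192

No, ℤ_16 × ℤ_12 ≇ ℤ_192


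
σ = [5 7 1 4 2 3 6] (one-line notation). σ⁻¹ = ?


To find σ⁻¹, swap domain and range:
σ(1) = 5 → σ⁻¹(5) = 1
σ(2) = 7 → σ⁻¹(7) = 2
σ(3) = 1 → σ⁻¹(1) = 3
σ(4) = 4 → σ⁻¹(4) = 4
σ(5) = 2 → σ⁻¹(2) = 5
σ(6) = 3 → σ⁻¹(3) = 6
σ(7) = 6 → σ⁻¹(6) = 7

σ⁻¹ = [3 5 6 4 1 7 2]


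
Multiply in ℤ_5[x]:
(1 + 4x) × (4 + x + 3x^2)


Expand and collect like terms; reduce coefficients mod 5:
x^0: 1·4 = 4 ≡ 4 (mod 5)
x^1: 1·1 + 4·4 = 17 ≡ 2 (mod 5)
x^2: 1·3 + 4·1 = 7 ≡ 2 (mod 5)
x^3: 4·3 = 12 ≡ 2 (mod 5)
Result: 4 + 2x + 2x^2 + 2x^3

f · g = 4 + 2x + 2x^2 + 2x^3


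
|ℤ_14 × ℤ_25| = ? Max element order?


|ℤ_14 × ℤ_25| = 14 × 25 = 350
Max element order = lcm(14,25) = 350
Cyclic? Yes (gcd=1)

|ℤ_14×ℤ_25| = 350, max element order = 350


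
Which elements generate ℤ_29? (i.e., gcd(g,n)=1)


g generates ℤ_n iff gcd(g,n) = 1
Prime factors of 29: 29
Generators are g ∈ {1,...,28} not divisible by any of these primes.
Generators: {1, 2, 3, 4, 5, 6, 7, 8, 9, 10, 11, 12, 13, 14, 15, 16, 17, 18, 19, 20, 21, 22, 23, 24, 25, 26, 27, 28}
Number of generators = φ(29) = 28

Generators of ℤ_29 = {1, 2, 3, 4, 5, 6, 7, 8, 9, 10, 11, 12, 13, 14, 15, 16, 17, 18, 19, 20, 21, 22, 23, 24, 25, 26, 27, 28}


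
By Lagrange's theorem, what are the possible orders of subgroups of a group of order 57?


Lagrange's theorem: |H| divides |G|
|G| = 57
Divisors of 57: 1, 3, 19, 57

Possible subgroup orders: {1, 3, 19, 57}


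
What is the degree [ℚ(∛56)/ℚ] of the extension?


∛56 has minimal polynomial x³ - 56 (irreducible over ℚ since 56 is not a perfect cube)

[ℚ(∛56)/ℚ] = 3


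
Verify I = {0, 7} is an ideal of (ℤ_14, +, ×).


Check ideal conditions for I = {0, 7} in ℤ_14:
(1) I is an additive subgroup? Yes
(2) For r ∈ ℤ_14 and a ∈ I: r·a ∈ I? Yes

Yes, I is an ideal of ℤ_14


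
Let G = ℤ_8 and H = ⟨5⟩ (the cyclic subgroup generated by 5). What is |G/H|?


|⟨5⟩| = n / gcd(5, 8) = 8 / 1 = 8
H is normal (ℤ_8 is abelian).
|G/H| = |G| / |H| = 8 / 8 = 1

|G/H| = 1


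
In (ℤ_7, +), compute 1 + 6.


Operation: addition mod 7
1 + 6 = (a + b) mod 7 with a = 1, b = 6

1 + 6 = 0


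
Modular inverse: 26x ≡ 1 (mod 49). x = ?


Use the extended Euclidean algorithm to write 1 = 26·s + 49·t; then s mod 49 is the inverse.
Euclidean algorithm:
  26 = 0·49 + 26
  49 = 1·26 + 23
  26 = 1·23 + 3
  23 = 7·3 + 2
  3 = 1·2 + 1
  2 = 2·1 + 0
gcd(26,49) = 1
Back-substitution gives: 26·(17) + 49·(-9) = 1
So 26⁻¹ ≡ 17 ≡ 17 (mod 49)
Check: 26 × 17 = 442 ≡ 1 (mod 49) ✓

26⁻¹ ≡ 17 (mod 49)


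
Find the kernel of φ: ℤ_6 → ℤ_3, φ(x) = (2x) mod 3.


Kernel = preimage of identity
ker(φ) = {x ∈ ℤ_6 : 2x ≡ 0 (mod 3)}. Since 3 | 6, φ is well-defined. The kernel is the cyclic subgroup ⟨3⟩ of ℤ_6 (order 2), i.e. {0, 3}

ker(φ) = {0, 3}


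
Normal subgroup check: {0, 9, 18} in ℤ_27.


H = {0, 9, 18} in ℤ_27
ℤ_27 is abelian; every subgroup of an abelian group is normal

Yes, normal subgroup


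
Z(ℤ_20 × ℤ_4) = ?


Z(G) = {g ∈ G | gx = xg for all x ∈ G}
Direct product of abelian groups is abelian, so Z(G) = G

Z(ℤ_20 × ℤ_4) = ℤ_20 × ℤ_4


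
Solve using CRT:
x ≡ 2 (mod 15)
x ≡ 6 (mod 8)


m₁ = 15, m₂ = 8, gcd = 1, so CRT applies. M = m₁·m₂ = 120
Let M₁ = M/m₁ = 8, M₂ = M/m₂ = 15
Find y₁ ≡ M₁⁻¹ (mod m₁): 8⁻¹ ≡ 2 (mod 15)
Find y₂ ≡ M₂⁻¹ (mod m₂): 15⁻¹ ≡ 7 (mod 8)
x = a₁·M₁·y₁ + a₂·M₂·y₂ = 2·8·2 + 6·15·7 = 662
Reduce mod 120: x ≡ 62
Check: 62 mod 15 = 2 ✓, 62 mod 8 = 6 ✓

x ≡ 62 (mod 120)


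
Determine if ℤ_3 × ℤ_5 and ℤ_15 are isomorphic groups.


Comparing ℤ_3 × ℤ_5 and ℤ_15:
gcd(3,5) = 1, so ℤ_3 × ℤ_5 ≅ ℤ_15 (CRT)

Yes, ℤ_3 × ℤ_5 ≅ ℤ_15


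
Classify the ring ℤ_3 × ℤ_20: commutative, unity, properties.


Direct product ring; commutative with unity (1,1); but (1,0)·(0,1) = (0,0) gives zero divisors, so not an integral domain
Commutative: Yes
Integral domain: No
Has unity: Yes

ℤ_3 × ℤ_20: Commutative=Yes, Unity=Yes


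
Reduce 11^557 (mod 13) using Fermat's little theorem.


Fermat's little theorem: if p is prime and gcd(a,p)=1, then a^(p-1) ≡ 1 (mod p)
p = 13 is prime, gcd(11,13) = 1
Reduce exponent: 557 mod 12 = 5
So 11^557 ≡ 11^5 (mod 13)
11^5 mod 13 = 7

11^557 ≡ 7 (mod 13)


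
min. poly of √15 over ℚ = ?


√15 satisfies x² - 15 = 0, irreducible over ℚ since 15 is squarefree

Minimal polynomial: x² - 15


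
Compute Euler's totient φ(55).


Factor n: 55 = 5 × 11
φ(n) = n · ∏(1 - 1/p) over distinct primes p | n
φ(55) = 55 · (1 - 1/5) · (1 - 1/11) = 40

φ(55) = 40


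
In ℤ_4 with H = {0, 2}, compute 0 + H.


0 + H = {0 + h (mod 4) : h ∈ H}
0+0=0, 0+2=2

0 + H = {0, 2}


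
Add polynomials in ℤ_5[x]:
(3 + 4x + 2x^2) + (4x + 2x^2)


Add coefficients mod 5:
x^0: 3 + 0 = 3 (mod 5)
x^1: 4 + 4 = 3 (mod 5)
x^2: 2 + 2 = 4 (mod 5)
Result: 3 + 3x + 4x^2

f + g = 3 + 3x + 4x^2


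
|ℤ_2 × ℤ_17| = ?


|A × B| = |A| · |B|
|ℤ_2 × ℤ_17| = 2 × 17 = 34

|ℤ_2 × ℤ_17| = 34


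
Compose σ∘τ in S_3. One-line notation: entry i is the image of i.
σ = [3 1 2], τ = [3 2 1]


σ∘τ: apply τ first, then σ
1 →τ 3 →σ 2
2 →τ 2 →σ 1
3 →τ 1 →σ 3

σ∘τ = [2 1 3]


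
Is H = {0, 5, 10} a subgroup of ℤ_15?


Subgroup test for H = {0, 5, 10} in (ℤ_15, +):
(1) 0 ∈ H? Yes
(2) Closure: for all a,b ∈ H, (a+b) mod 15 ∈ H? Yes
(3) Inverses: for all a ∈ H, -a mod 15 ∈ H? Yes

Yes, H is a subgroup of ℤ_15


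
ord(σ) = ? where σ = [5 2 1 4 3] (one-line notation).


Cycle decomposition: (1 5 3)
Cycle lengths: 3
Order = lcm(3) = 3

ord(σ) = 3


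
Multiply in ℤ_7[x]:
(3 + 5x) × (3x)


Expand and collect like terms; reduce coefficients mod 7:
x^0: 3·0 = 0 ≡ 0 (mod 7)
x^1: 3·3 + 5·0 = 9 ≡ 2 (mod 7)
x^2: 5·3 = 15 ≡ 1 (mod 7)
Result: 2x + x^2

f · g = 2x + x^2


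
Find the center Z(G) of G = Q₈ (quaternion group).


Z(G) = {g ∈ G | gx = xg for all x ∈ G}
In Q₈ = {±1, ±i, ±j, ±k}, only ±1 commute with every element

Z(Q₈ (quaternion group)) = {1, -1}


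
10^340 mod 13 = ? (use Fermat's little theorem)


Fermat's little theorem: if p is prime and gcd(a,p)=1, then a^(p-1) ≡ 1 (mod p)
p = 13 is prime, gcd(10,13) = 1
Reduce exponent: 340 mod 12 = 4
So 10^340 ≡ 10^4 (mod 13)
10^4 mod 13 = 3

10^340 ≡ 3 (mod 13)


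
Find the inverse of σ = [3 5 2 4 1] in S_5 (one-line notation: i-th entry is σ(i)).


To find σ⁻¹, swap domain and range:
σ(1) = 3 → σ⁻¹(3) = 1
σ(2) = 5 → σ⁻¹(5) = 2
σ(3) = 2 → σ⁻¹(2) = 3
σ(4) = 4 → σ⁻¹(4) = 4
σ(5) = 1 → σ⁻¹(1) = 5

σ⁻¹ = [5 3 1 4 2]


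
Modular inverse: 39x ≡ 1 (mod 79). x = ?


Use the extended Euclidean algorithm to write 1 = 39·s + 79·t; then s mod 79 is the inverse.
Euclidean algorithm:
  39 = 0·79 + 39
  79 = 2·39 + 1
  39 = 39·1 + 0
gcd(39,79) = 1
Back-substitution gives: 39·(-2) + 79·(1) = 1
So 39⁻¹ ≡ -2 ≡ 77 (mod 79)
Check: 39 × 77 = 3003 ≡ 1 (mod 79) ✓

39⁻¹ ≡ 77 (mod 79)


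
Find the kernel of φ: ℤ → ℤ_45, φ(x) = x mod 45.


Kernel = preimage of identity
ker(φ) = {x ∈ ℤ : x ≡ 0 (mod 45)} = 45ℤ = {0, ±45, ±90, ...}

ker(φ) = 45ℤ


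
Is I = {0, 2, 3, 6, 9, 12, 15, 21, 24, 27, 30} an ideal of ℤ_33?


Check ideal conditions for I = {0, 2, 3, 6, 9, 12, 15, 21, 24, 27, 30} in ℤ_33:
(1) I is an additive subgroup? No
(2) For r ∈ ℤ_33 and a ∈ I: r·a ∈ I? No  [counterexample: r=2, a=2, r·a mod 33 = 4 ∉ I]

No, I is not an ideal of ℤ_33


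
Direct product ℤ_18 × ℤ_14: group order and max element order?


|ℤ_18 × ℤ_14| = 18 × 14 = 252
Max element order = lcm(18,14) = 126
Cyclic? No (gcd=2)

|ℤ_18×ℤ_14| = 252, max element order = 126


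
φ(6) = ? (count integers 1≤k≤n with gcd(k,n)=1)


φ(n) = count of k ∈ {1,...,n} with gcd(k,n)=1
Coprimes to 6: {1, 5}
Count: 2

φ(6) = 2


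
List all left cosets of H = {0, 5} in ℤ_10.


H = {0, 5}, |H| = 2
Number of cosets = |G|/|H| = 10/2 = 5
0 + H = {0, 5}
1 + H = {1, 6}
2 + H = {2, 7}
3 + H = {3, 8}
4 + H = {4, 9}

Cosets: 0+H={0,5}; 1+H={1,6}; 2+H={2,7}; 3+H={3,8}; 4+H={4,9}


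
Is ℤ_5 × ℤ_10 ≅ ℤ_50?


Comparing ℤ_5 × ℤ_10 and ℤ_50:
gcd(5,10) = 5 ≠ 1. Max element order in ℤ_5×ℤ_10 is lcm(5,10) = 10 < 50, so it has no element of order 50

No, ℤ_5 × ℤ_10 ≇ ℤ_50


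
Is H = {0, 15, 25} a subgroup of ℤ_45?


Subgroup test for H = {0, 15, 25} in (ℤ_45, +):
(1) 0 ∈ H? Yes
(2) Closure: for all a,b ∈ H, (a+b) mod 45 ∈ H? No  [counterexample: 15 + 15 = 30 ∉ H]
(3) Inverses: for all a ∈ H, -a mod 45 ∈ H? No

No, H is not a subgroup of ℤ_45


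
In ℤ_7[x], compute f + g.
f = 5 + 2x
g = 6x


Add coefficients mod 7:
x^0: 5 + 0 = 5 (mod 7)
x^1: 2 + 6 = 1 (mod 7)
Result: 5 + x

f + g = 5 + x
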